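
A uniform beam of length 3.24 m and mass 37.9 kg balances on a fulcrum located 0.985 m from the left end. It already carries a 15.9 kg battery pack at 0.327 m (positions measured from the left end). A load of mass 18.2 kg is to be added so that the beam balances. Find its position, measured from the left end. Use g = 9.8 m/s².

x ≈ 0.238 m from the left end

Taking torques about the fulcrum (at 0.985 m from the left end):
Beam weight: 37.9 × 9.8 = 371.4 N down at 1.62 m → arm 0.635 m, τ = 371.4 × 0.635 = 235.8 N·m clockwise.
Battery pack: 15.9 × 9.8 = 155.8 N down at 0.327 m → arm 0.658 m, τ = 155.8 × 0.658 = 102.5 N·m counterclockwise.
Net moment of existing loads = 133.3 N·m clockwise.
The load weighs 18.2 × 9.8 = 178.4 N and must supply an equal counterclockwise moment, so its lever arm about the fulcrum is 133.3 / 178.4 = 0.747 m.
That puts it at 0.985 − 0.747 = 0.238 m from the left end.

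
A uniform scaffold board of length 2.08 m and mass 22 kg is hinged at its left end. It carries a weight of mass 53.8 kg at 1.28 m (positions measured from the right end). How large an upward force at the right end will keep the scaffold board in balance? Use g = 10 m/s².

Sum moments about the left end (the unknown pivot reaction has zero arm there).
Beam weight: 22 × 10 = 220 N down at 1.04 m → arm 1.04 m, τ = 220 × 1.04 = 228.8 N·m clockwise.
Weight: 53.8 × 10 = 538 N down at 1.28 m → arm 0.8 m, τ = 538 × 0.8 = 430.4 N·m clockwise.
Net moment of the loads = 659.2 N·m clockwise.
The upward force F acts at the right end, arm 2.08 m, giving F × 2.08 counterclockwise.
Στ = 0 ⇒ F × 2.08 = 659.2 ⇒ F = 659.2 / 2.08 = 317 N.

F ≈ 317 N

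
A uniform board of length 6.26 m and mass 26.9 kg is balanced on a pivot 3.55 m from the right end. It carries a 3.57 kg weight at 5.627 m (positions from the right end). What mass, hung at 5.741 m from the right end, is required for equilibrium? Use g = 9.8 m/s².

Taking torques about the pivot (at 3.55 m from the right end):
Beam weight: 26.9 × 9.8 = 263.6 N down at 3.13 m → arm 0.42 m, τ = 263.6 × 0.42 = 110.7 N·m clockwise.
Weight: 3.57 × 9.8 = 34.99 N down at 5.627 m → arm 2.077 m, τ = 34.99 × 2.077 = 72.67 N·m counterclockwise.
Net moment of known loads = 38.03 N·m clockwise.
An unknown mass m at 5.741 m has arm 2.191 m; its moment is m·g·2.191 counterclockwise.
For rotational equilibrium, m × 9.8 × 2.191 = 38.03, so m = 38.03 / (9.8 × 2.191) = 1.77 kg.

m ≈ 1.77 kg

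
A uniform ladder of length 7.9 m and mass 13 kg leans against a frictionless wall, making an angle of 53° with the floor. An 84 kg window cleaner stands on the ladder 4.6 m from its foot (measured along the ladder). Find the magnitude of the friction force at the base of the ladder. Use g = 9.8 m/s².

Taking torques about the foot of the ladder:
Ladder weight 13×9.8 = 127.4 N acts at 3.95 m along the ladder; its horizontal arm is 3.95·cos53° = 2.377 m → τ = 302.8 N·m clockwise.
Window cleaner: 84×9.8 = 823.2 N at 4.6 m → arm 2.768 m → τ = 2279 N·m clockwise.
Wall normal N acts horizontally at the top; its moment arm is the height L sinθ = 7.9·sin53° = 6.309 m, counterclockwise.
Setting net torque to zero: N × 6.309 = 2582 → N = 409 N.
ΣFx = 0: friction at the foot balances the wall's push, so f = N_wall = 409 N.

f ≈ 409 N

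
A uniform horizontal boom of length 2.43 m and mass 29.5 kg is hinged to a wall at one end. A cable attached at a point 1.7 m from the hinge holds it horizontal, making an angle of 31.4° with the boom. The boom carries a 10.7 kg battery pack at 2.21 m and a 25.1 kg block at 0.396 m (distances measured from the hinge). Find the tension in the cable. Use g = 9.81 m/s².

T ≈ 769 N

Sum moments about the hinge (the unknown hinge reaction has zero arm there).
Beam weight: 29.5 × 9.81 = 289.4 N down at 1.215 m → arm 1.215 m, τ = 289.4 × 1.215 = 351.6 N·m clockwise.
Battery pack: 10.7 × 9.81 = 105 N down at 2.21 m → arm 2.21 m, τ = 105 × 2.21 = 232 N·m clockwise.
Block: 25.1 × 9.81 = 246.2 N down at 0.396 m → arm 0.396 m, τ = 246.2 × 0.396 = 97.5 N·m clockwise.
Total clockwise load moment = 681.1 N·m.
The cable tension T acts at 1.7 m; only its component perpendicular to the boom, T sinθ, produces torque. sin 31.4° = 0.521.
Στ = 0 ⇒ T × 1.7 × 0.521 = 681.1 ⇒ T = 681.1 / 0.8857 = 769 N.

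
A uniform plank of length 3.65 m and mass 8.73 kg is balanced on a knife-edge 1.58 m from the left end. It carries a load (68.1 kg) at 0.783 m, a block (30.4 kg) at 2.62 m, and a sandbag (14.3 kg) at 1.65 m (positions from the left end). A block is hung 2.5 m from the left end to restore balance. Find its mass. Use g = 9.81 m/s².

m ≈ 21.2 kg

Choose the knife-edge (at 1.58 m from the left end) as the axis so the support reaction has zero arm there.
Beam weight: 8.73 × 9.81 = 85.64 N down at 1.825 m → arm 0.245 m, τ = 85.64 × 0.245 = 20.98 N·m clockwise.
Load: 68.1 × 9.81 = 668.1 N down at 0.783 m → arm 0.797 m, τ = 668.1 × 0.797 = 532.5 N·m counterclockwise.
Block: 30.4 × 9.81 = 298.2 N down at 2.62 m → arm 1.04 m, τ = 298.2 × 1.04 = 310.1 N·m clockwise.
Sandbag: 14.3 × 9.81 = 140.3 N down at 1.65 m → arm 0.07 m, τ = 140.3 × 0.07 = 9.821 N·m clockwise.
Net moment of known loads = 191.6 N·m counterclockwise.
An unknown mass m at 2.5 m has arm 0.92 m; its moment is m·g·0.92 clockwise.
Balancing moments: m × 9.81 × 0.92 = 191.6, giving m = 191.6 / (9.81 × 0.92) = 21.2 kg.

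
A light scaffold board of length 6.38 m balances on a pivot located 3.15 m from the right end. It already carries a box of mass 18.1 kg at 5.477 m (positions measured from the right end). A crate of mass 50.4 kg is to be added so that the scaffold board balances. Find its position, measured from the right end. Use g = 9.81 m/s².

x ≈ 2.31 m from the right end

Take moments about the pivot (at 3.15 m from the right end).
Box: 18.1 × 9.81 = 177.6 N down at 5.477 m → arm 2.327 m, τ = 177.6 × 2.327 = 413.3 N·m counterclockwise.
Net moment of existing loads = 413.3 N·m counterclockwise.
The crate weighs 50.4 × 9.81 = 494.4 N and must supply an equal clockwise moment, so its lever arm about the pivot is 413.3 / 494.4 = 0.836 m.
That puts it at 3.15 − 0.836 = 2.31 m from the right end.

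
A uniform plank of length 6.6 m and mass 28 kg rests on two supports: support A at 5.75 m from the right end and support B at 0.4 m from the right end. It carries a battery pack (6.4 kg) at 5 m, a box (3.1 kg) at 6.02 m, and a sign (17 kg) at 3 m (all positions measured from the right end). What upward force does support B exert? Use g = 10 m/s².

Take moments about support A.
Beam weight: 28 × 10 = 280 N down at 3.3 m → arm 2.45 m, τ = 280 × 2.45 = 686 N·m clockwise.
Battery pack: 6.4 × 10 = 64 N down at 5 m → arm 0.75 m, τ = 64 × 0.75 = 48 N·m clockwise.
Box: 3.1 × 10 = 31 N down at 6.02 m → arm 0.27 m, τ = 31 × 0.27 = 8.37 N·m counterclockwise.
Sign: 17 × 10 = 170 N down at 3 m → arm 2.75 m, τ = 170 × 2.75 = 467.5 N·m clockwise.
Net load moment about support A = 1193 N·m clockwise.
Reaction R at support B is upward at 0.4 m, arm 5.35 m → moment R × 5.35 counterclockwise.
For rotational equilibrium, R × 5.35 = 1193, so R = 223 N.

R_B ≈ 223 N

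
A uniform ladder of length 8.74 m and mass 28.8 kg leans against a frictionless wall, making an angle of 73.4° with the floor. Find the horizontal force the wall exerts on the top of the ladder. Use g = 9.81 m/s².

N_wall ≈ 42.1 N

Take moments about the foot of the ladder.
Ladder weight 28.8×9.81 = 282.5 N acts at 4.37 m along the ladder; its horizontal arm is 4.37·cos73.4° = 1.248 m → τ = 352.6 N·m clockwise.
Wall normal N acts horizontally at the top; its moment arm is the height L sinθ = 8.74·sin73.4° = 8.376 m, counterclockwise.
Balancing moments: N × 8.376 = 352.6, giving N = 42.1 N.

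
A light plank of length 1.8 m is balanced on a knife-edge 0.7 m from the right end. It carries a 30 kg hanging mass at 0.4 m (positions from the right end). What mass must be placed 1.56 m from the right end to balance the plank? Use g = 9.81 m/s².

Taking torques about the knife-edge (at 0.7 m from the right end):
Hanging mass: 30 × 9.81 = 294.3 N down at 0.4 m → arm 0.3 m, τ = 294.3 × 0.3 = 88.29 N·m clockwise.
Net moment of known loads = 88.29 N·m clockwise.
An unknown mass m at 1.56 m has arm 0.86 m; its moment is m·g·0.86 counterclockwise.
Setting net torque to zero: m × 9.81 × 0.86 = 88.29 → m = 88.29 / (9.81 × 0.86) = 10.5 kg.

m ≈ 10.5 kg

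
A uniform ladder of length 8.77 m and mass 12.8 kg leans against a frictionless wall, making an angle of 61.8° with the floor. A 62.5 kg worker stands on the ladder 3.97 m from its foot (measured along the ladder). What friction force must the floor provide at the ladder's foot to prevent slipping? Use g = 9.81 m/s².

About the foot of the ladder:
Ladder weight 12.8×9.81 = 125.6 N acts at 4.385 m along the ladder; its horizontal arm is 4.385·cos61.8° = 2.072 m → τ = 260.2 N·m clockwise.
Worker: 62.5×9.81 = 613.1 N at 3.97 m → arm 1.876 m → τ = 1150 N·m clockwise.
Wall normal N acts horizontally at the top; its moment arm is the height L sinθ = 8.77·sin61.8° = 7.729 m, counterclockwise.
For rotational equilibrium, N × 7.729 = 1410, so N = 182 N.
ΣFx = 0: friction at the foot balances the wall's push, so f = N_wall = 182 N.

f ≈ 182 N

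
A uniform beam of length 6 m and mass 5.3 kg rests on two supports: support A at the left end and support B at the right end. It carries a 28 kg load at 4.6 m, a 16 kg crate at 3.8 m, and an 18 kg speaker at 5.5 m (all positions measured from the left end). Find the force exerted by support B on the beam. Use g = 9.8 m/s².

R_B ≈ 497 N

About support A:
Beam weight: 5.3 × 9.8 = 51.94 N down at 3 m → arm 3 m, τ = 51.94 × 3 = 155.8 N·m clockwise.
Load: 28 × 9.8 = 274.4 N down at 4.6 m → arm 4.6 m, τ = 274.4 × 4.6 = 1262 N·m clockwise.
Crate: 16 × 9.8 = 156.8 N down at 3.8 m → arm 3.8 m, τ = 156.8 × 3.8 = 595.8 N·m clockwise.
Speaker: 18 × 9.8 = 176.4 N down at 5.5 m → arm 5.5 m, τ = 176.4 × 5.5 = 970.2 N·m clockwise.
Net load moment about support A = 2984 N·m clockwise.
Reaction R at support B is upward at 6 m, arm 6 m → moment R × 6 counterclockwise.
For rotational equilibrium, R × 6 = 2984, so R = 497 N.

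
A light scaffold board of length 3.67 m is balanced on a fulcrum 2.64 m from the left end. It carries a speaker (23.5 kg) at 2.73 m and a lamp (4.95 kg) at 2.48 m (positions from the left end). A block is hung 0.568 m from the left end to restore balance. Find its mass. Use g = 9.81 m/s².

About the fulcrum (at 2.64 m from the left end):
Speaker: 23.5 × 9.81 = 230.5 N down at 2.73 m → arm 0.09 m, τ = 230.5 × 0.09 = 20.75 N·m clockwise.
Lamp: 4.95 × 9.81 = 48.56 N down at 2.48 m → arm 0.16 m, τ = 48.56 × 0.16 = 7.77 N·m counterclockwise.
Net moment of known loads = 12.98 N·m clockwise.
An unknown mass m at 0.568 m has arm 2.072 m; its moment is m·g·2.072 counterclockwise.
Balancing moments: m × 9.81 × 2.072 = 12.98, giving m = 12.98 / (9.81 × 2.072) = 0.639 kg.

m ≈ 0.639 kg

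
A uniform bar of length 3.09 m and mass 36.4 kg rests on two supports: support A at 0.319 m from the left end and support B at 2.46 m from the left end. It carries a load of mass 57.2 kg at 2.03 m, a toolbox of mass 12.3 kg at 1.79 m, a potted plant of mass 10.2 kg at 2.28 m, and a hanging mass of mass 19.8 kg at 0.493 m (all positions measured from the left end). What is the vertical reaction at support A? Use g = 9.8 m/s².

Sum moments about support B (its reaction then has zero moment arm).
Beam weight: 36.4 × 9.8 = 356.7 N down at 1.545 m → arm 0.915 m, τ = 356.7 × 0.915 = 326.4 N·m counterclockwise.
Load: 57.2 × 9.8 = 560.6 N down at 2.03 m → arm 0.43 m, τ = 560.6 × 0.43 = 241.1 N·m counterclockwise.
Toolbox: 12.3 × 9.8 = 120.5 N down at 1.79 m → arm 0.67 m, τ = 120.5 × 0.67 = 80.73 N·m counterclockwise.
Potted plant: 10.2 × 9.8 = 99.96 N down at 2.28 m → arm 0.18 m, τ = 99.96 × 0.18 = 17.99 N·m counterclockwise.
Hanging mass: 19.8 × 9.8 = 194 N down at 0.493 m → arm 1.967 m, τ = 194 × 1.967 = 381.6 N·m counterclockwise.
Net load moment about support B = 1048 N·m counterclockwise.
Reaction R at support A is upward at 0.319 m, arm 2.141 m → moment R × 2.141 clockwise.
For rotational equilibrium, R × 2.141 = 1048, so R = 489 N.

R_A ≈ 489 N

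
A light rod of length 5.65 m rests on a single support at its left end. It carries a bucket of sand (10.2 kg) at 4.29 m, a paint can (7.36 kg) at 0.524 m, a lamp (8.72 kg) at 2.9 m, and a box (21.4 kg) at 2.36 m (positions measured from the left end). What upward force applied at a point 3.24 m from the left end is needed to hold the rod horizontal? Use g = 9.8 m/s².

F ≈ 373 N

About the left end:
Bucket of sand: 10.2 × 9.8 = 99.96 N down at 4.29 m → arm 4.29 m, τ = 99.96 × 4.29 = 428.8 N·m clockwise.
Paint can: 7.36 × 9.8 = 72.13 N down at 0.524 m → arm 0.524 m, τ = 72.13 × 0.524 = 37.8 N·m clockwise.
Lamp: 8.72 × 9.8 = 85.46 N down at 2.9 m → arm 2.9 m, τ = 85.46 × 2.9 = 247.8 N·m clockwise.
Box: 21.4 × 9.8 = 209.7 N down at 2.36 m → arm 2.36 m, τ = 209.7 × 2.36 = 494.9 N·m clockwise.
Net moment of the loads = 1209 N·m clockwise.
The upward force F acts at a point 3.24 m from the left end, arm 3.24 m, giving F × 3.24 counterclockwise.
Balancing moments: F × 3.24 = 1209, giving F = 1209 / 3.24 = 373 N.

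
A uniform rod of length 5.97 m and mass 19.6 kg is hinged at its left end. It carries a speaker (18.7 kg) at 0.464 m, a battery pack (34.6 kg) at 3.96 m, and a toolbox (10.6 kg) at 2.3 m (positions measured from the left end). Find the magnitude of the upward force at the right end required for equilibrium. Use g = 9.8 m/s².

F ≈ 375 N

About the left end:
Beam weight: 19.6 × 9.8 = 192.1 N down at 2.985 m → arm 2.985 m, τ = 192.1 × 2.985 = 573.4 N·m clockwise.
Speaker: 18.7 × 9.8 = 183.3 N down at 0.464 m → arm 0.464 m, τ = 183.3 × 0.464 = 85.05 N·m clockwise.
Battery pack: 34.6 × 9.8 = 339.1 N down at 3.96 m → arm 3.96 m, τ = 339.1 × 3.96 = 1343 N·m clockwise.
Toolbox: 10.6 × 9.8 = 103.9 N down at 2.3 m → arm 2.3 m, τ = 103.9 × 2.3 = 239 N·m clockwise.
Net moment of the loads = 2240 N·m clockwise.
The upward force F acts at the right end, arm 5.97 m, giving F × 5.97 counterclockwise.
Balancing moments: F × 5.97 = 2240, giving F = 2240 / 5.97 = 375 N.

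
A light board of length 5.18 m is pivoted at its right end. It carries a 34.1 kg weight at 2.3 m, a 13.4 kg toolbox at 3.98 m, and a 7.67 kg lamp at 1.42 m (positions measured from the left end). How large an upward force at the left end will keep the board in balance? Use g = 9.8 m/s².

About the right end:
Weight: 34.1 × 9.8 = 334.2 N down at 2.3 m → arm 2.88 m, τ = 334.2 × 2.88 = 962.5 N·m counterclockwise.
Toolbox: 13.4 × 9.8 = 131.3 N down at 3.98 m → arm 1.2 m, τ = 131.3 × 1.2 = 157.6 N·m counterclockwise.
Lamp: 7.67 × 9.8 = 75.17 N down at 1.42 m → arm 3.76 m, τ = 75.17 × 3.76 = 282.6 N·m counterclockwise.
Net moment of the loads = 1403 N·m counterclockwise.
The upward force F acts at the left end, arm 5.18 m, giving F × 5.18 clockwise.
For rotational equilibrium, F × 5.18 = 1403, so F = 1403 / 5.18 = 271 N.

F ≈ 271 N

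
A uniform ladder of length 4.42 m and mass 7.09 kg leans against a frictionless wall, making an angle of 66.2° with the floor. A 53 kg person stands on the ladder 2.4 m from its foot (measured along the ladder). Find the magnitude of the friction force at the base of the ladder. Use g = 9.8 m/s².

Take moments about the foot of the ladder.
Ladder weight 7.09×9.8 = 69.48 N acts at 2.21 m along the ladder; its horizontal arm is 2.21·cos66.2° = 0.8918 m → τ = 61.96 N·m clockwise.
Person: 53×9.8 = 519.4 N at 2.4 m → arm 0.9685 m → τ = 503 N·m clockwise.
Wall normal N acts horizontally at the top; its moment arm is the height L sinθ = 4.42·sin66.2° = 4.044 m, counterclockwise.
Setting net torque to zero: N × 4.044 = 565 → N = 140 N.
ΣFx = 0: friction at the foot balances the wall's push, so f = N_wall = 140 N.

f ≈ 140 N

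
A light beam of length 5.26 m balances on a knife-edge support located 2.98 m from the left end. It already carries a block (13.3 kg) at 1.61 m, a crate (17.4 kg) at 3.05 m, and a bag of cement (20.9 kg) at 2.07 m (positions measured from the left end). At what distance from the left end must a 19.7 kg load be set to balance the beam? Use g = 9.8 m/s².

Take moments about the knife-edge support (at 2.98 m from the left end).
Block: 13.3 × 9.8 = 130.3 N down at 1.61 m → arm 1.37 m, τ = 130.3 × 1.37 = 178.5 N·m counterclockwise.
Crate: 17.4 × 9.8 = 170.5 N down at 3.05 m → arm 0.07 m, τ = 170.5 × 0.07 = 11.94 N·m clockwise.
Bag of cement: 20.9 × 9.8 = 204.8 N down at 2.07 m → arm 0.91 m, τ = 204.8 × 0.91 = 186.4 N·m counterclockwise.
Net moment of existing loads = 353 N·m counterclockwise.
The load weighs 19.7 × 9.8 = 193.1 N and must supply an equal clockwise moment, so its lever arm about the knife-edge support is 353 / 193.1 = 1.83 m.
That puts it at 2.98 + 1.83 = 4.81 m from the left end.

x ≈ 4.81 m from the left end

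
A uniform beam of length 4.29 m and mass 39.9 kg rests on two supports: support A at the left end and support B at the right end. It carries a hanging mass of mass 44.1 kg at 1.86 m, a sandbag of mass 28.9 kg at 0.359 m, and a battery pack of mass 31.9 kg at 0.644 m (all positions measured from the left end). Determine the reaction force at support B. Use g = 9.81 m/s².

R_B ≈ 454 N

Taking torques about support A:
Beam weight: 39.9 × 9.81 = 391.4 N down at 2.145 m → arm 2.145 m, τ = 391.4 × 2.145 = 839.6 N·m clockwise.
Hanging mass: 44.1 × 9.81 = 432.6 N down at 1.86 m → arm 1.86 m, τ = 432.6 × 1.86 = 804.6 N·m clockwise.
Sandbag: 28.9 × 9.81 = 283.5 N down at 0.359 m → arm 0.359 m, τ = 283.5 × 0.359 = 101.8 N·m clockwise.
Battery pack: 31.9 × 9.81 = 312.9 N down at 0.644 m → arm 0.644 m, τ = 312.9 × 0.644 = 201.5 N·m clockwise.
Net load moment about support A = 1948 N·m clockwise.
Reaction R at support B is upward at 4.29 m, arm 4.29 m → moment R × 4.29 counterclockwise.
Balancing moments: R × 4.29 = 1948, giving R = 454 N.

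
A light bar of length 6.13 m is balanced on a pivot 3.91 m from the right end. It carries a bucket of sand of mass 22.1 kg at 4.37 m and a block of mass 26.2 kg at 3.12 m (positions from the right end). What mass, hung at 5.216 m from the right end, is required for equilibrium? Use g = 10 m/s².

Sum moments about the pivot (at 3.91 m from the right end) (the support reaction has zero arm there).
Bucket of sand: 22.1 × 10 = 221 N down at 4.37 m → arm 0.46 m, τ = 221 × 0.46 = 101.7 N·m counterclockwise.
Block: 26.2 × 10 = 262 N down at 3.12 m → arm 0.79 m, τ = 262 × 0.79 = 207 N·m clockwise.
Net moment of known loads = 105.3 N·m clockwise.
An unknown mass m at 5.216 m has arm 1.306 m; its moment is m·g·1.306 counterclockwise.
For rotational equilibrium, m × 10 × 1.306 = 105.3, so m = 105.3 / (10 × 1.306) = 8.06 kg.

m ≈ 8.06 kg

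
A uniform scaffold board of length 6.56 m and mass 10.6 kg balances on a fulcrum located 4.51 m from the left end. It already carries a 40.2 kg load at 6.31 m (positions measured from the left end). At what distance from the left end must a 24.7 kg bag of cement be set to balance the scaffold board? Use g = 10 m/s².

Sum moments about the fulcrum (at 4.51 m from the left end) (the support reaction has zero arm there).
Beam weight: 10.6 × 10 = 106 N down at 3.28 m → arm 1.23 m, τ = 106 × 1.23 = 130.4 N·m counterclockwise.
Load: 40.2 × 10 = 402 N down at 6.31 m → arm 1.8 m, τ = 402 × 1.8 = 723.6 N·m clockwise.
Net moment of existing loads = 593.2 N·m clockwise.
The bag of cement weighs 24.7 × 10 = 247 N and must supply an equal counterclockwise moment, so its lever arm about the fulcrum is 593.2 / 247 = 2.4 m.
That puts it at 4.51 − 2.4 = 2.11 m from the left end.

x ≈ 2.11 m from the left end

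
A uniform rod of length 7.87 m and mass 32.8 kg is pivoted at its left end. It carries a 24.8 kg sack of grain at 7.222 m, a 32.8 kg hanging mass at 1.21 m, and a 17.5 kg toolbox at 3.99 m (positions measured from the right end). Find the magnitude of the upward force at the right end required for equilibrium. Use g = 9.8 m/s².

Taking torques about the left end:
Beam weight: 32.8 × 9.8 = 321.4 N down at 3.935 m → arm 3.935 m, τ = 321.4 × 3.935 = 1265 N·m clockwise.
Sack of grain: 24.8 × 9.8 = 243 N down at 7.222 m → arm 0.648 m, τ = 243 × 0.648 = 157.5 N·m clockwise.
Hanging mass: 32.8 × 9.8 = 321.4 N down at 1.21 m → arm 6.66 m, τ = 321.4 × 6.66 = 2141 N·m clockwise.
Toolbox: 17.5 × 9.8 = 171.5 N down at 3.99 m → arm 3.88 m, τ = 171.5 × 3.88 = 665.4 N·m clockwise.
Net moment of the loads = 4229 N·m clockwise.
The upward force F acts at the right end, arm 7.87 m, giving F × 7.87 counterclockwise.
For rotational equilibrium, F × 7.87 = 4229, so F = 4229 / 7.87 = 537 N.

F ≈ 537 N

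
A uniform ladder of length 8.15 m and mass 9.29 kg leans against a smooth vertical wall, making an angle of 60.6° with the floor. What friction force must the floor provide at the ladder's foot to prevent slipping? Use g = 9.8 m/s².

Taking torques about the foot of the ladder:
Ladder weight 9.29×9.8 = 91.04 N acts at 4.075 m along the ladder; its horizontal arm is 4.075·cos60.6° = 2 m → τ = 182.1 N·m clockwise.
Wall normal N acts horizontally at the top; its moment arm is the height L sinθ = 8.15·sin60.6° = 7.1 m, counterclockwise.
For rotational equilibrium, N × 7.1 = 182.1, so N = 25.6 N.
ΣFx = 0: friction at the foot balances the wall's push, so f = N_wall = 25.6 N.

f ≈ 25.6 N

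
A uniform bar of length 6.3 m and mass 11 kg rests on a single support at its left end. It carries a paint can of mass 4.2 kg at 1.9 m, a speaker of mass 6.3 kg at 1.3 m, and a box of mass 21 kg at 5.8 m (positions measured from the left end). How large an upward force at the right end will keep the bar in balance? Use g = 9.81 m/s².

About the left end:
Beam weight: 11 × 9.81 = 107.9 N down at 3.15 m → arm 3.15 m, τ = 107.9 × 3.15 = 339.9 N·m clockwise.
Paint can: 4.2 × 9.81 = 41.2 N down at 1.9 m → arm 1.9 m, τ = 41.2 × 1.9 = 78.28 N·m clockwise.
Speaker: 6.3 × 9.81 = 61.8 N down at 1.3 m → arm 1.3 m, τ = 61.8 × 1.3 = 80.34 N·m clockwise.
Box: 21 × 9.81 = 206 N down at 5.8 m → arm 5.8 m, τ = 206 × 5.8 = 1195 N·m clockwise.
Net moment of the loads = 1694 N·m clockwise.
The upward force F acts at the right end, arm 6.3 m, giving F × 6.3 counterclockwise.
Στ = 0 ⇒ F × 6.3 = 1694 ⇒ F = 1694 / 6.3 = 269 N.

F ≈ 269 N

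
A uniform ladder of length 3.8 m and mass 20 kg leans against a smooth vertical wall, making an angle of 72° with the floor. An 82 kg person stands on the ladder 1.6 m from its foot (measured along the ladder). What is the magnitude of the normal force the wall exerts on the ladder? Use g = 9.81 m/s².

N_wall ≈ 142 N

Take moments about the foot of the ladder.
Ladder weight 20×9.81 = 196.2 N acts at 1.9 m along the ladder; its horizontal arm is 1.9·cos72° = 0.5871 m → τ = 115.2 N·m clockwise.
Person: 82×9.81 = 804.4 N at 1.6 m → arm 0.4944 m → τ = 397.7 N·m clockwise.
Wall normal N acts horizontally at the top; its moment arm is the height L sinθ = 3.8·sin72° = 3.614 m, counterclockwise.
Setting net torque to zero: N × 3.614 = 512.9 → N = 142 N.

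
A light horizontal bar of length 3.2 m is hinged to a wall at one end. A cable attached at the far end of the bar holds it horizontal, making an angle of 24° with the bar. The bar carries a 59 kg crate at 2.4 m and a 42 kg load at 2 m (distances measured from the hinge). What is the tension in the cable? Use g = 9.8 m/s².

Sum moments about the hinge (the unknown hinge reaction has zero arm there).
Crate: 59 × 9.8 = 578.2 N down at 2.4 m → arm 2.4 m, τ = 578.2 × 2.4 = 1388 N·m clockwise.
Load: 42 × 9.8 = 411.6 N down at 2 m → arm 2 m, τ = 411.6 × 2 = 823.2 N·m clockwise.
Total clockwise load moment = 2211 N·m.
The cable tension T acts at 3.2 m; only its component perpendicular to the bar, T sinθ, produces torque. sin 24° = 0.4067.
Setting net torque to zero: T × 3.2 × 0.4067 = 2211 → T = 2211 / 1.301 = 1700 N.

T ≈ 1700 N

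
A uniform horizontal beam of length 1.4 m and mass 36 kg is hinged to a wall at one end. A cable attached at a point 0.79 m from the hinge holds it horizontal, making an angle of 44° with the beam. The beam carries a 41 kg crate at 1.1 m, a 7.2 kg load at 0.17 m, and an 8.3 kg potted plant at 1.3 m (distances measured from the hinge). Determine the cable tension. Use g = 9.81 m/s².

T ≈ 1470 N

Sum moments about the hinge (the unknown hinge reaction has zero arm there).
Beam weight: 36 × 9.81 = 353.2 N down at 0.7 m → arm 0.7 m, τ = 353.2 × 0.7 = 247.2 N·m clockwise.
Crate: 41 × 9.81 = 402.2 N down at 1.1 m → arm 1.1 m, τ = 402.2 × 1.1 = 442.4 N·m clockwise.
Load: 7.2 × 9.81 = 70.63 N down at 0.17 m → arm 0.17 m, τ = 70.63 × 0.17 = 12.01 N·m clockwise.
Potted plant: 8.3 × 9.81 = 81.42 N down at 1.3 m → arm 1.3 m, τ = 81.42 × 1.3 = 105.8 N·m clockwise.
Total clockwise load moment = 807.4 N·m.
The cable tension T acts at 0.79 m; only its component perpendicular to the beam, T sinθ, produces torque. sin 44° = 0.6947.
For rotational equilibrium, T × 0.79 × 0.6947 = 807.4, so T = 807.4 / 0.5488 = 1470 N.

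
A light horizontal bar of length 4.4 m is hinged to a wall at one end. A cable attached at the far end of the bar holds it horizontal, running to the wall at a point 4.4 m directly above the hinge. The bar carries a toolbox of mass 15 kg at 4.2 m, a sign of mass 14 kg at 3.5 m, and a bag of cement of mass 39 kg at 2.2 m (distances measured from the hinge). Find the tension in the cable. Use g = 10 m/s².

Taking torques about the hinge:
Toolbox: 15 × 10 = 150 N down at 4.2 m → arm 4.2 m, τ = 150 × 4.2 = 630 N·m clockwise.
Sign: 14 × 10 = 140 N down at 3.5 m → arm 3.5 m, τ = 140 × 3.5 = 490 N·m clockwise.
Bag of cement: 39 × 10 = 390 N down at 2.2 m → arm 2.2 m, τ = 390 × 2.2 = 858 N·m clockwise.
Total clockwise load moment = 1978 N·m.
The cable tension T acts at 4.4 m; only its component perpendicular to the bar, T sinθ, produces torque. sinθ = h/√(h²+d²) = 4.4/√(4.4²+4.4²) = 0.7071.
For rotational equilibrium, T × 4.4 × 0.7071 = 1978, so T = 1978 / 3.111 = 636 N.

T ≈ 636 N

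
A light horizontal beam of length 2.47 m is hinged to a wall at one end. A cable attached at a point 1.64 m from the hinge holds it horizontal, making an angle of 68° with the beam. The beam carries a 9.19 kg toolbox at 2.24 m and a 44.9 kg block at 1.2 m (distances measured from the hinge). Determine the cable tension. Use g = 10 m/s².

T ≈ 490 N

About the hinge:
Toolbox: 9.19 × 10 = 91.9 N down at 2.24 m → arm 2.24 m, τ = 91.9 × 2.24 = 205.9 N·m clockwise.
Block: 44.9 × 10 = 449 N down at 1.2 m → arm 1.2 m, τ = 449 × 1.2 = 538.8 N·m clockwise.
Total clockwise load moment = 744.7 N·m.
The cable tension T acts at 1.64 m; only its component perpendicular to the beam, T sinθ, produces torque. sin 68° = 0.9272.
Setting net torque to zero: T × 1.64 × 0.9272 = 744.7 → T = 744.7 / 1.521 = 490 N.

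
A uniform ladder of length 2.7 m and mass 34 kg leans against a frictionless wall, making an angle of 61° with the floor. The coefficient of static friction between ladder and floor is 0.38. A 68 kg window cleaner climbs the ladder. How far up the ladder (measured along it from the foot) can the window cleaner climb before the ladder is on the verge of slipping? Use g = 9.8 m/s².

Taking torques about the foot of the ladder:
Ladder weight 34×9.8 = 333.2 N acts at 1.35 m along the ladder; its horizontal arm is 1.35·cos61° = 0.6545 m → τ = 218.1 N·m clockwise.
Window cleaner weight 68×9.8 = 666.4 N at distance d → arm d·cos61° → τ = 666.4·d·0.4848 clockwise.
Wall normal N at the top has arm L sinθ = 2.361 m counterclockwise, so Στ = 0 gives N·2.361 = 218.1 + 323.1·d.
ΣFy = 0 ⇒ N_floor = 999.6 N, so the maximum friction is μ_s·N_floor = 0.38×999.6 = 379.8 N. ΣFx = 0 ⇒ N_wall = f, so at the slipping point N = 379.8 N.
Substituting: 379.8×2.361 = 218.1 + 323.1·d ⇒ d = (896.7 − 218.1) / 323.1 = 2.1 m.

d ≈ 2.1 m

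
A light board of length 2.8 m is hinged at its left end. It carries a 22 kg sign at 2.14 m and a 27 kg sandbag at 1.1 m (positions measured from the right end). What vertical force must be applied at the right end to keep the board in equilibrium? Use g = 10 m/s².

F ≈ 216 N

Taking torques about the left end:
Sign: 22 × 10 = 220 N down at 2.14 m → arm 0.66 m, τ = 220 × 0.66 = 145.2 N·m clockwise.
Sandbag: 27 × 10 = 270 N down at 1.1 m → arm 1.7 m, τ = 270 × 1.7 = 459 N·m clockwise.
Net moment of the loads = 604.2 N·m clockwise.
The upward force F acts at the right end, arm 2.8 m, giving F × 2.8 counterclockwise.
Balancing moments: F × 2.8 = 604.2, giving F = 604.2 / 2.8 = 216 N.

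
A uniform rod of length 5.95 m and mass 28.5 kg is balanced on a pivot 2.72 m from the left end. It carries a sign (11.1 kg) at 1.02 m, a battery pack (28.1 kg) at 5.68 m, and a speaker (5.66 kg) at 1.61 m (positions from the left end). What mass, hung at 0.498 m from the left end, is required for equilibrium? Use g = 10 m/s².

Choose the pivot (at 2.72 m from the left end) as the axis so the support reaction has zero arm there.
Beam weight: 28.5 × 10 = 285 N down at 2.975 m → arm 0.255 m, τ = 285 × 0.255 = 72.67 N·m clockwise.
Sign: 11.1 × 10 = 111 N down at 1.02 m → arm 1.7 m, τ = 111 × 1.7 = 188.7 N·m counterclockwise.
Battery pack: 28.1 × 10 = 281 N down at 5.68 m → arm 2.96 m, τ = 281 × 2.96 = 831.8 N·m clockwise.
Speaker: 5.66 × 10 = 56.6 N down at 1.61 m → arm 1.11 m, τ = 56.6 × 1.11 = 62.83 N·m counterclockwise.
Net moment of known loads = 652.9 N·m clockwise.
An unknown mass m at 0.498 m has arm 2.222 m; its moment is m·g·2.222 counterclockwise.
For rotational equilibrium, m × 10 × 2.222 = 652.9, so m = 652.9 / (10 × 2.222) = 29.4 kg.

m ≈ 29.4 kg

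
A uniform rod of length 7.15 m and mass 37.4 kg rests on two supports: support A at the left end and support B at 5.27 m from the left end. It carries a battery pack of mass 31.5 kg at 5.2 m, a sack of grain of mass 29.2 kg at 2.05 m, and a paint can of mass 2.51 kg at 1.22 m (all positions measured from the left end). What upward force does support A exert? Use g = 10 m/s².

R_A ≈ 322 N

Take moments about support B.
Beam weight: 37.4 × 10 = 374 N down at 3.575 m → arm 1.695 m, τ = 374 × 1.695 = 633.9 N·m counterclockwise.
Battery pack: 31.5 × 10 = 315 N down at 5.2 m → arm 0.07 m, τ = 315 × 0.07 = 22.05 N·m counterclockwise.
Sack of grain: 29.2 × 10 = 292 N down at 2.05 m → arm 3.22 m, τ = 292 × 3.22 = 940.2 N·m counterclockwise.
Paint can: 2.51 × 10 = 25.1 N down at 1.22 m → arm 4.05 m, τ = 25.1 × 4.05 = 101.7 N·m counterclockwise.
Net load moment about support B = 1698 N·m counterclockwise.
Reaction R at support A is upward at 0 m, arm 5.27 m → moment R × 5.27 clockwise.
Setting net torque to zero: R × 5.27 = 1698 → R = 322 N.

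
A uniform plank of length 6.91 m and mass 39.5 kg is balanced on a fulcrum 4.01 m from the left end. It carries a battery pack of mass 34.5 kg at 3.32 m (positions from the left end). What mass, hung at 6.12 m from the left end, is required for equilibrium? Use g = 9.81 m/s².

m ≈ 21.7 kg

Choose the fulcrum (at 4.01 m from the left end) as the axis so the support reaction has zero arm there.
Beam weight: 39.5 × 9.81 = 387.5 N down at 3.455 m → arm 0.555 m, τ = 387.5 × 0.555 = 215.1 N·m counterclockwise.
Battery pack: 34.5 × 9.81 = 338.4 N down at 3.32 m → arm 0.69 m, τ = 338.4 × 0.69 = 233.5 N·m counterclockwise.
Net moment of known loads = 448.6 N·m counterclockwise.
An unknown mass m at 6.12 m has arm 2.11 m; its moment is m·g·2.11 clockwise.
For rotational equilibrium, m × 9.81 × 2.11 = 448.6, so m = 448.6 / (9.81 × 2.11) = 21.7 kg.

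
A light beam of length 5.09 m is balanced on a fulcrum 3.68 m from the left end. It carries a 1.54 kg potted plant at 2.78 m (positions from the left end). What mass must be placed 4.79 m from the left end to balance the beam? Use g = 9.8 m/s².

Choose the fulcrum (at 3.68 m from the left end) as the axis so the support reaction has zero arm there.
Potted plant: 1.54 × 9.8 = 15.09 N down at 2.78 m → arm 0.9 m, τ = 15.09 × 0.9 = 13.58 N·m counterclockwise.
Net moment of known loads = 13.58 N·m counterclockwise.
An unknown mass m at 4.79 m has arm 1.11 m; its moment is m·g·1.11 clockwise.
Setting net torque to zero: m × 9.8 × 1.11 = 13.58 → m = 13.58 / (9.8 × 1.11) = 1.25 kg.

m ≈ 1.25 kg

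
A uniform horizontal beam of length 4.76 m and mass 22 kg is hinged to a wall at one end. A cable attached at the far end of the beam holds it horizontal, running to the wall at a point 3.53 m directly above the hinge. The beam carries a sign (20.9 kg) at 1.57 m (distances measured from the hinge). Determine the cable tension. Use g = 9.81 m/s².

T ≈ 295 N

About the hinge:
Beam weight: 22 × 9.81 = 215.8 N down at 2.38 m → arm 2.38 m, τ = 215.8 × 2.38 = 513.6 N·m clockwise.
Sign: 20.9 × 9.81 = 205 N down at 1.57 m → arm 1.57 m, τ = 205 × 1.57 = 321.9 N·m clockwise.
Total clockwise load moment = 835.5 N·m.
The cable tension T acts at 4.76 m; only its component perpendicular to the beam, T sinθ, produces torque. sinθ = h/√(h²+d²) = 3.53/√(3.53²+4.76²) = 0.5957.
For rotational equilibrium, T × 4.76 × 0.5957 = 835.5, so T = 835.5 / 2.836 = 295 N.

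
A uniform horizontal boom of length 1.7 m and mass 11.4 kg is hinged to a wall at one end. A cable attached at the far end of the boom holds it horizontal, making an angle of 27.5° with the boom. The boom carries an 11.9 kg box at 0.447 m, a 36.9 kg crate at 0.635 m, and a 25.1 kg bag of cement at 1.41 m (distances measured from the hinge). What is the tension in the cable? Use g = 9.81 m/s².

T ≈ 923 N

Choose the hinge as the axis so the unknown hinge reaction has zero arm there.
Beam weight: 11.4 × 9.81 = 111.8 N down at 0.85 m → arm 0.85 m, τ = 111.8 × 0.85 = 95.03 N·m clockwise.
Box: 11.9 × 9.81 = 116.7 N down at 0.447 m → arm 0.447 m, τ = 116.7 × 0.447 = 52.16 N·m clockwise.
Crate: 36.9 × 9.81 = 362 N down at 0.635 m → arm 0.635 m, τ = 362 × 0.635 = 229.9 N·m clockwise.
Bag of cement: 25.1 × 9.81 = 246.2 N down at 1.41 m → arm 1.41 m, τ = 246.2 × 1.41 = 347.1 N·m clockwise.
Total clockwise load moment = 724.2 N·m.
The cable tension T acts at 1.7 m; only its component perpendicular to the boom, T sinθ, produces torque. sin 27.5° = 0.4617.
Στ = 0 ⇒ T × 1.7 × 0.4617 = 724.2 ⇒ T = 724.2 / 0.7849 = 923 N.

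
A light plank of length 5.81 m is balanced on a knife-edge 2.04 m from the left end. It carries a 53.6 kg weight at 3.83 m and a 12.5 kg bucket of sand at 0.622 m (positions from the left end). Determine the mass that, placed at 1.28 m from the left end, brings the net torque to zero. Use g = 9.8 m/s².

Choose the knife-edge (at 2.04 m from the left end) as the axis so the support reaction has zero arm there.
Weight: 53.6 × 9.8 = 525.3 N down at 3.83 m → arm 1.79 m, τ = 525.3 × 1.79 = 940.3 N·m clockwise.
Bucket of sand: 12.5 × 9.8 = 122.5 N down at 0.622 m → arm 1.418 m, τ = 122.5 × 1.418 = 173.7 N·m counterclockwise.
Net moment of known loads = 766.6 N·m clockwise.
An unknown mass m at 1.28 m has arm 0.76 m; its moment is m·g·0.76 counterclockwise.
Balancing moments: m × 9.8 × 0.76 = 766.6, giving m = 766.6 / (9.8 × 0.76) = 103 kg.

m ≈ 103 kg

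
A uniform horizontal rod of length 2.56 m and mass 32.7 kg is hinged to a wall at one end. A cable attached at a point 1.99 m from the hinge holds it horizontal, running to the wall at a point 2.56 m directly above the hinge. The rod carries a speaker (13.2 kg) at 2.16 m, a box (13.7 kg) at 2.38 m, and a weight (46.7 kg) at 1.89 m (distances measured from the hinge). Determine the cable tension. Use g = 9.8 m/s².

Choose the hinge as the axis so the unknown hinge reaction has zero arm there.
Beam weight: 32.7 × 9.8 = 320.5 N down at 1.28 m → arm 1.28 m, τ = 320.5 × 1.28 = 410.2 N·m clockwise.
Speaker: 13.2 × 9.8 = 129.4 N down at 2.16 m → arm 2.16 m, τ = 129.4 × 2.16 = 279.5 N·m clockwise.
Box: 13.7 × 9.8 = 134.3 N down at 2.38 m → arm 2.38 m, τ = 134.3 × 2.38 = 319.6 N·m clockwise.
Weight: 46.7 × 9.8 = 457.7 N down at 1.89 m → arm 1.89 m, τ = 457.7 × 1.89 = 865.1 N·m clockwise.
Total clockwise load moment = 1874 N·m.
The cable tension T acts at 1.99 m; only its component perpendicular to the rod, T sinθ, produces torque. sinθ = h/√(h²+d²) = 2.56/√(2.56²+1.99²) = 0.7895.
Setting net torque to zero: T × 1.99 × 0.7895 = 1874 → T = 1874 / 1.571 = 1190 N.

T ≈ 1190 N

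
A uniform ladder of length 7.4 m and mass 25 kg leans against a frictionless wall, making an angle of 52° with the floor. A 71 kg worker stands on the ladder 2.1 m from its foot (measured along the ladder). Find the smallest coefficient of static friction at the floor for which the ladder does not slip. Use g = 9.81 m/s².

μ_min ≈ 0.266

Choose the foot of the ladder as the axis so the floor normal and friction both act there and drop out.
Ladder weight 25×9.81 = 245.2 N acts at 3.7 m along the ladder; its horizontal arm is 3.7·cos52° = 2.278 m → τ = 558.6 N·m clockwise.
Worker: 71×9.81 = 696.5 N at 2.1 m → arm 1.293 m → τ = 900.6 N·m clockwise.
Wall normal N acts horizontally at the top; its moment arm is the height L sinθ = 7.4·sin52° = 5.831 m, counterclockwise.
Balancing moments: N × 5.831 = 1459, giving N = 250.2 N.
ΣFx = 0 ⇒ f = N_wall = 250.2 N. ΣFy = 0 ⇒ N_floor = 941.7 N.
μ_min = f / N_floor = 250.2 / 941.7 = 0.266.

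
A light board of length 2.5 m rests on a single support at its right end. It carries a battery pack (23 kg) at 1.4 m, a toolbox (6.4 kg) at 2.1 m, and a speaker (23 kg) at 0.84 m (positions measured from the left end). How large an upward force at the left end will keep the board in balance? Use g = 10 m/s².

F ≈ 264 N

Taking torques about the right end:
Battery pack: 23 × 10 = 230 N down at 1.4 m → arm 1.1 m, τ = 230 × 1.1 = 253 N·m counterclockwise.
Toolbox: 6.4 × 10 = 64 N down at 2.1 m → arm 0.4 m, τ = 64 × 0.4 = 25.6 N·m counterclockwise.
Speaker: 23 × 10 = 230 N down at 0.84 m → arm 1.66 m, τ = 230 × 1.66 = 381.8 N·m counterclockwise.
Net moment of the loads = 660.4 N·m counterclockwise.
The upward force F acts at the left end, arm 2.5 m, giving F × 2.5 clockwise.
For rotational equilibrium, F × 2.5 = 660.4, so F = 660.4 / 2.5 = 264 N.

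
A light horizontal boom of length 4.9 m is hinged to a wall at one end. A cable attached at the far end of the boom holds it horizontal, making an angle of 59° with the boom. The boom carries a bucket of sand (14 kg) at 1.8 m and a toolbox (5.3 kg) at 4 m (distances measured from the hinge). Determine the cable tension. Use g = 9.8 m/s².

T ≈ 108 N

Take moments about the hinge.
Bucket of sand: 14 × 9.8 = 137.2 N down at 1.8 m → arm 1.8 m, τ = 137.2 × 1.8 = 247 N·m clockwise.
Toolbox: 5.3 × 9.8 = 51.94 N down at 4 m → arm 4 m, τ = 51.94 × 4 = 207.8 N·m clockwise.
Total clockwise load moment = 454.8 N·m.
The cable tension T acts at 4.9 m; only its component perpendicular to the boom, T sinθ, produces torque. sin 59° = 0.8572.
Setting net torque to zero: T × 4.9 × 0.8572 = 454.8 → T = 454.8 / 4.2 = 108 N.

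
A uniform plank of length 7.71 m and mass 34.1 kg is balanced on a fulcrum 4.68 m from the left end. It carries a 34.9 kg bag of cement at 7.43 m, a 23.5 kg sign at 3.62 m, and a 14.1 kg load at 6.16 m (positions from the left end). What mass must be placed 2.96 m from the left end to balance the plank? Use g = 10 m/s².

Choose the fulcrum (at 4.68 m from the left end) as the axis so the support reaction has zero arm there.
Beam weight: 34.1 × 10 = 341 N down at 3.855 m → arm 0.825 m, τ = 341 × 0.825 = 281.3 N·m counterclockwise.
Bag of cement: 34.9 × 10 = 349 N down at 7.43 m → arm 2.75 m, τ = 349 × 2.75 = 959.8 N·m clockwise.
Sign: 23.5 × 10 = 235 N down at 3.62 m → arm 1.06 m, τ = 235 × 1.06 = 249.1 N·m counterclockwise.
Load: 14.1 × 10 = 141 N down at 6.16 m → arm 1.48 m, τ = 141 × 1.48 = 208.7 N·m clockwise.
Net moment of known loads = 638.1 N·m clockwise.
An unknown mass m at 2.96 m has arm 1.72 m; its moment is m·g·1.72 counterclockwise.
Balancing moments: m × 10 × 1.72 = 638.1, giving m = 638.1 / (10 × 1.72) = 37.1 kg.

m ≈ 37.1 kg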